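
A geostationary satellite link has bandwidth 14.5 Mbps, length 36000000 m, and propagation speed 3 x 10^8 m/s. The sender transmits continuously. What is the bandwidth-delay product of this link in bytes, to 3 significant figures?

Propagation delay = 36000000 / 300000000 = 0.12 s.
BDP = R × t_prop = 14500000 × 0.12 = 1740000 bits.
In bytes: 1740000/8 = 218000 bytes.

218000 bytes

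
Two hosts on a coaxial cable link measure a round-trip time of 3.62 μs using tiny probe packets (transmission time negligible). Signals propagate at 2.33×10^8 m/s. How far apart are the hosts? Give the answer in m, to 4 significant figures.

421.7 m

One-way propagation = RTT/2 = 1.81 μs.
d = s × t = 233000000 × 1.81e-06 = 421.7 m.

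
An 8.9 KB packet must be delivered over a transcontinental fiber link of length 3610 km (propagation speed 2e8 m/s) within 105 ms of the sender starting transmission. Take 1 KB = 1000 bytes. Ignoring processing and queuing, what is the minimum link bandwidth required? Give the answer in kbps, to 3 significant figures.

819 kbps

L = 71200 bits.
Propagation delay = 3610000 / 200000000 = 18.05 ms.
Transmission budget = 105 − 18.05 = 86.95 ms.
R ≥ L / t_tx = 71200 bits / 0.08695 s = 819 kbps.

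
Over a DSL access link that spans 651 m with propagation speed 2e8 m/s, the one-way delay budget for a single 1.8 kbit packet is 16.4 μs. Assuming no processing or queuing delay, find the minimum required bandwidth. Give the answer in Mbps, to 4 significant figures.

136.9 Mbps

Propagation delay = 651 / 200000000 = 3.255 μs.
Transmission budget = 16.4 − 3.255 = 13.145 μs.
R ≥ L / t_tx = 1800 bits / 1.3145e-05 s = 136.9 Mbps.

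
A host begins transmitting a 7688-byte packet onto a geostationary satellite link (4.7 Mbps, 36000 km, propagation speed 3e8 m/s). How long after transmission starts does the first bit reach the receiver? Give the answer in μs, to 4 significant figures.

First bit experiences only propagation delay: d/s = 36000000/300000000 = 120000 μs.

120000 μs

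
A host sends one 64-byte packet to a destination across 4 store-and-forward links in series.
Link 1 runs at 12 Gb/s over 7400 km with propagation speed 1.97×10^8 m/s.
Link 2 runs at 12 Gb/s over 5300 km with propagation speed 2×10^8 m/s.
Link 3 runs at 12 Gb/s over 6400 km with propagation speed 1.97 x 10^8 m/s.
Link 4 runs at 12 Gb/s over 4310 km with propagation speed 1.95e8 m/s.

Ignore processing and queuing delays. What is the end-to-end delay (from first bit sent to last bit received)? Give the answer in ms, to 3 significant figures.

119 ms

L = 64 × 8 = 512 bits.
Transmission delay per hop = L/R = 512/12000000000 = 4.26667e-05 ms; 4 hops → 0.000170667 ms.
Propagation delays (d/s per hop): 37.5635, 26.5, 32.4873, 22.1026 ms; sum = 118.653 ms.
End-to-end = 119 ms.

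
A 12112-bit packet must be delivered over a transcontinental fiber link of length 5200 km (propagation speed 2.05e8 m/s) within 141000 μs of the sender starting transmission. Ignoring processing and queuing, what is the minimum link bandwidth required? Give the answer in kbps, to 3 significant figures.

Propagation delay = 5200000 / 2.05e+08 = 25365.9 μs.
Transmission budget = 141000 − 25365.9 = 115634 μs.
R ≥ L / t_tx = 12112 bits / 0.115634 s = 105 kbps.

105 kbps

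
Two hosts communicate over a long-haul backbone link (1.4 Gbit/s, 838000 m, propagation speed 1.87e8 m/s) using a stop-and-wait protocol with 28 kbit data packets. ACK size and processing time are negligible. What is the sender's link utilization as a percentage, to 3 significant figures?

t_tx = L/R = 28000/1400000000 = 2e-05 s.
t_prop = 838000/187000000 = 0.00448128 s; RTT = 0.00896257 s.
Cycle = t_tx + RTT = 0.00898257 s.
Utilization = t_tx / cycle = 2e-05/0.00898257 = 0.223 %.

0.223 %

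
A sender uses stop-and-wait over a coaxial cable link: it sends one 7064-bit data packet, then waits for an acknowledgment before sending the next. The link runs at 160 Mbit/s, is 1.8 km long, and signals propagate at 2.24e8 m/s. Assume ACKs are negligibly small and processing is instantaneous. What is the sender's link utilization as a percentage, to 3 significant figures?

t_tx = L/R = 7064/160000000 = 4.415e-05 s.
t_prop = 1800/2.24e+08 = 8.03571e-06 s; RTT = 1.60714e-05 s.
Cycle = t_tx + RTT = 6.02214e-05 s.
Utilization = t_tx / cycle = 4.415e-05/6.02214e-05 = 73.3 %.

73.3 %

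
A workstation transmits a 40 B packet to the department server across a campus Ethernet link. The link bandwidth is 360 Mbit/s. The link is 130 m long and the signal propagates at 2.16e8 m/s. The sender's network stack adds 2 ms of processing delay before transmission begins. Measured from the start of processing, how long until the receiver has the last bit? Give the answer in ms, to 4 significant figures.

L = 40 × 8 = 320 bits.
Transmission delay = L/R = 320 / 360000000 = 0.000888889 ms.
Propagation delay = d/s = 130 m / 216000000 m/s = 0.000601852 ms.
Plus processing delay 2 ms = 2 ms.
Total = 2.001 ms.

2.001 ms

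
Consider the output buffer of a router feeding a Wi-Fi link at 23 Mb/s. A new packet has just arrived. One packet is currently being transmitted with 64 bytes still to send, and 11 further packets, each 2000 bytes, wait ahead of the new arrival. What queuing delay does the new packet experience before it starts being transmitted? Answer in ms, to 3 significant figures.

Each queued packet: L/R = 16000/23000000 = 0.695652 ms.
11 queued → 7.65217 ms.
Plus remaining 512 bits of current packet: 0.0222609 ms.
Queuing delay = 7.67 ms.

7.67 ms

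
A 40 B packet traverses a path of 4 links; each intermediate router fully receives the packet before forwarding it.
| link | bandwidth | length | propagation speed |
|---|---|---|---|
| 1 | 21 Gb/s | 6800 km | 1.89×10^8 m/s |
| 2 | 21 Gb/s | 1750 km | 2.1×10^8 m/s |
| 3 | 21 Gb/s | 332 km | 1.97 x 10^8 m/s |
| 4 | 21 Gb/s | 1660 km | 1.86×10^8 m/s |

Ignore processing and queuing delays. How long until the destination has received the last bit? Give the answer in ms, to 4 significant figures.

L = 40 × 8 = 320 bits.
Transmission delay per hop = L/R = 320/21000000000 = 1.52381e-05 ms; 4 hops → 6.09524e-05 ms.
Propagation delays (d/s per hop): 35.9788, 8.33333, 1.68528, 8.92473 ms; sum = 54.9222 ms.
End-to-end = 54.92 ms.

54.92 ms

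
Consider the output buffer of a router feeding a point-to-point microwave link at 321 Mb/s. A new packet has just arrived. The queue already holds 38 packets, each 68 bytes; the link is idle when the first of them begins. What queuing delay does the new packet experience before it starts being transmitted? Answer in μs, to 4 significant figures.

Each queued packet: L/R = 544/321000000 = 1.6947 μs.
38 queued → 64.3988 μs.
Queuing delay = 64.40 μs.

64.40 μs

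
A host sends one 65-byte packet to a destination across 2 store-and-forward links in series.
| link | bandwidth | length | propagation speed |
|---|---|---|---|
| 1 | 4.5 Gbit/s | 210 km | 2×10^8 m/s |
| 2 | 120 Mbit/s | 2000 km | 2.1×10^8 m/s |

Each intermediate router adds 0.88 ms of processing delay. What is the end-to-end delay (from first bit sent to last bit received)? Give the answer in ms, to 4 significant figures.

11.46 ms

L = 65 × 8 = 520 bits.
Transmission delays (L/R per hop): 0.000115556, 0.00433333 ms; sum = 0.00444889 ms.
Propagation delays (d/s per hop): 1.05, 9.52381 ms; sum = 10.5738 ms.
Processing at 1 router(s): 1 × 0.88 ms = 0.88 ms.
End-to-end = 11.46 ms.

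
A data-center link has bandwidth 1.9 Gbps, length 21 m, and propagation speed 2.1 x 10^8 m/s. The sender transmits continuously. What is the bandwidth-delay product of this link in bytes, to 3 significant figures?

23.8 bytes

Propagation delay = 21 / 210000000 = 1e-07 s.
BDP = R × t_prop = 1900000000 × 1e-07 = 190 bits.
In bytes: 190/8 = 23.8 bytes.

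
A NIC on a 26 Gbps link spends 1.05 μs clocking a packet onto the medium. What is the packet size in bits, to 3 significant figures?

L = R × t_tx = 26000000000 b/s × 1.05e-06 s = 27300 bits.

27300 bits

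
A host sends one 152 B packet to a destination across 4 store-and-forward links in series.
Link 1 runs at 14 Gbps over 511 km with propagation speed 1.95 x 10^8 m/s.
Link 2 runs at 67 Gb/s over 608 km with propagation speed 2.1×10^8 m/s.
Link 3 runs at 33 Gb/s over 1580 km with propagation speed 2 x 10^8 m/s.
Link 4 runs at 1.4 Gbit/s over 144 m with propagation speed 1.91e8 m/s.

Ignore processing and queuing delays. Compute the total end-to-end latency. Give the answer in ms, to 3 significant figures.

L = 152 × 8 = 1216 bits.
Transmission delays (L/R per hop): 8.68571e-05, 1.81493e-05, 3.68485e-05, 0.000868571 ms; sum = 0.00101043 ms.
Propagation delays (d/s per hop): 2.62051, 2.89524, 7.9, 0.000753927 ms; sum = 13.4165 ms.
End-to-end = 13.4 ms.

13.4 ms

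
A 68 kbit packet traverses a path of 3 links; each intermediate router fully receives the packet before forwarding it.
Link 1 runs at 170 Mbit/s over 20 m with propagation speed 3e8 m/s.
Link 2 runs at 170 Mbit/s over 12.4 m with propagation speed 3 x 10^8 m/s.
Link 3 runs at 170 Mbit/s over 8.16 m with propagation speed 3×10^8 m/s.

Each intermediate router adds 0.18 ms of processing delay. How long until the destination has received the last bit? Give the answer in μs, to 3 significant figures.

L = 68000 bits.
Transmission delay per hop = L/R = 68000/170000000 = 400 μs; 3 hops → 1200 μs.
Propagation delays (d/s per hop): 0.0666667, 0.0413333, 0.0272 μs; sum = 0.1352 μs.
Processing at 2 router(s): 2 × 0.18 ms = 360 μs.
End-to-end = 1560 μs.

1560 μs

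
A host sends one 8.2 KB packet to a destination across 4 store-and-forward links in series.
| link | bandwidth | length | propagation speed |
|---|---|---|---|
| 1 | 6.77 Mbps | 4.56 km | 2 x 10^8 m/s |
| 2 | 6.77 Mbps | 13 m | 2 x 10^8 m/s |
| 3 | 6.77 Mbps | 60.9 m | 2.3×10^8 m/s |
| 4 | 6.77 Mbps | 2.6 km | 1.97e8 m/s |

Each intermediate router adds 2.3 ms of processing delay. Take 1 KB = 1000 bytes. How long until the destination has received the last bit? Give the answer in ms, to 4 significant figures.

45.70 ms

L = 65600 bits.
Transmission delay per hop = L/R = 65600/6770000 = 9.68981 ms; 4 hops → 38.7592 ms.
Propagation delays (d/s per hop): 0.0228, 6.5e-05, 0.000264783, 0.013198 ms; sum = 0.0363278 ms.
Processing at 3 router(s): 3 × 2.3 ms = 6.9 ms.
End-to-end = 45.70 ms.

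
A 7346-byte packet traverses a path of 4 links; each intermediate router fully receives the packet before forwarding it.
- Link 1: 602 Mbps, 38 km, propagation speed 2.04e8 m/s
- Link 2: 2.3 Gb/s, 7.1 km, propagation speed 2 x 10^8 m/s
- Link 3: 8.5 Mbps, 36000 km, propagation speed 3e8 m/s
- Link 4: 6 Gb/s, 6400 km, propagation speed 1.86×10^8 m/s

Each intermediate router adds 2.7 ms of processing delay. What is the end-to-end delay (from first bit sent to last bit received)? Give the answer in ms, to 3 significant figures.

L = 7346 × 8 = 58768 bits.
Transmission delays (L/R per hop): 0.0976213, 0.0255513, 6.91388, 0.00979467 ms; sum = 7.04685 ms.
Propagation delays (d/s per hop): 0.186275, 0.0355, 120, 34.4086 ms; sum = 154.63 ms.
Processing at 3 router(s): 3 × 2.7 ms = 8.1 ms.
End-to-end = 170 ms.

170 ms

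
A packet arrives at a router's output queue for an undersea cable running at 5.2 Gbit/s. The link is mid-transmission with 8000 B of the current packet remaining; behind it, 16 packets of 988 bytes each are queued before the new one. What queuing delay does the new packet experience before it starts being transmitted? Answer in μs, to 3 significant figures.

36.6 μs

Each queued packet: L/R = 7904/5200000000 = 1.52 μs.
16 queued → 24.32 μs.
Plus remaining 64000 bits of current packet: 12.3077 μs.
Queuing delay = 36.6 μs.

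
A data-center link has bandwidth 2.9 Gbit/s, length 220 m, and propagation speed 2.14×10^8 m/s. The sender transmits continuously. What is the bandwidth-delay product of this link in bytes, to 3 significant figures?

373 bytes

Propagation delay = 220 / 214000000 = 1.02804e-06 s.
BDP = R × t_prop = 2900000000 × 1.02804e-06 = 2981.31 bits.
In bytes: 2981.31/8 = 373 bytes.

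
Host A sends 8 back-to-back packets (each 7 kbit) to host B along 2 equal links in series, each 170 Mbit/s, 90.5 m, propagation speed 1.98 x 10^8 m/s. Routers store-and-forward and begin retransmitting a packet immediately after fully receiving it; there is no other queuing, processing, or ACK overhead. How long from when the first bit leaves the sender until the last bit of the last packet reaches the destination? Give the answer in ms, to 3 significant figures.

0.372 ms

Per-hop transmission t_tx = L/R = 7000/170000000 = 0.0411765 ms.
Per-hop propagation t_prop = 90.5/198000000 = 0.000457071 ms.
Pipeline fill: first packet needs 2·t_tx to clear all hops; remaining 7 packets each add one t_tx.
Total = (2+8-1)·t_tx + 2·t_prop = 9·0.0411765 + 2·0.000457071 = 0.372 ms.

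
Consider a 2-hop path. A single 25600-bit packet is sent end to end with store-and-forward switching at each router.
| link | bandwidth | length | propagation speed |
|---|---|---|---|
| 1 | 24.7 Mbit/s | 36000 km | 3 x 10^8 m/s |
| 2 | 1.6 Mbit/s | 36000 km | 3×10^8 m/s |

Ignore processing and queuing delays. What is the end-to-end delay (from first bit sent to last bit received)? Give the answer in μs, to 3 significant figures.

Transmission delays (L/R per hop): 1036.44, 16000 μs; sum = 17036.4 μs.
Propagation delays (d/s per hop): 120000, 120000 μs; sum = 240000 μs.
End-to-end = 257000 μs.

257000 μs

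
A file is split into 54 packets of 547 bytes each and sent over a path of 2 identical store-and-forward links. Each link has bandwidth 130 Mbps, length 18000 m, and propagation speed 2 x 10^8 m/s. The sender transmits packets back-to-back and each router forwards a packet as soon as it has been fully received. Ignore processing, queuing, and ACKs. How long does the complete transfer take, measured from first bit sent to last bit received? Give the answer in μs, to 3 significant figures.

2030 μs

Per-hop transmission t_tx = L/R = 4376/130000000 = 33.6615 μs.
Per-hop propagation t_prop = 18000/200000000 = 90 μs.
Pipeline fill: first packet needs 2·t_tx to clear all hops; remaining 53 packets each add one t_tx.
Total = (2+54-1)·t_tx + 2·t_prop = 55·33.6615 + 2·90 = 2030 μs.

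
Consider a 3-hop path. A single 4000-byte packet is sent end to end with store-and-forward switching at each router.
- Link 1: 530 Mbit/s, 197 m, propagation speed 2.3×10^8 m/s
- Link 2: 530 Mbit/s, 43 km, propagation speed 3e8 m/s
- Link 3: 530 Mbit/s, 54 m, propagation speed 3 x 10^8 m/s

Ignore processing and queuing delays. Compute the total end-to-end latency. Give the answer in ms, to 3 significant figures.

L = 4000 × 8 = 32000 bits.
Transmission delay per hop = L/R = 32000/530000000 = 0.0603774 ms; 3 hops → 0.181132 ms.
Propagation delays (d/s per hop): 0.000856522, 0.143333, 0.00018 ms; sum = 0.14437 ms.
End-to-end = 0.326 ms.

0.326 ms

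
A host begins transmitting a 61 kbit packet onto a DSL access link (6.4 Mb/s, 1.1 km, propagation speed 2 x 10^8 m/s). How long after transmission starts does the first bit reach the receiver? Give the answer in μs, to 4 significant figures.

First bit experiences only propagation delay: d/s = 1100/200000000 = 5.500 μs.

5.500 μs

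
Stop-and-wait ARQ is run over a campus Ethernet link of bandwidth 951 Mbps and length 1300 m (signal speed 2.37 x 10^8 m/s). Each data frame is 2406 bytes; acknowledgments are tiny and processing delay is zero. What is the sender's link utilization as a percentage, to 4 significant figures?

t_tx = L/R = 19248/951000000 = 2.02397e-05 s.
t_prop = 1300/237000000 = 5.48523e-06 s; RTT = 1.09705e-05 s.
Cycle = t_tx + RTT = 3.12102e-05 s.
Utilization = t_tx / cycle = 2.02397e-05/3.12102e-05 = 64.85 %.

64.85 %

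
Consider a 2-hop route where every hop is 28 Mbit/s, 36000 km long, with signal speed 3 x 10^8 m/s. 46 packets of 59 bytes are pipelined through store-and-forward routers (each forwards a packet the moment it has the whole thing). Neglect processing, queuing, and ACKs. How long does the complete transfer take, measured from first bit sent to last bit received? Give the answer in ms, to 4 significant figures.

Per-hop transmission t_tx = L/R = 472/28000000 = 0.0168571 ms.
Per-hop propagation t_prop = 36000000/300000000 = 120 ms.
Pipeline fill: first packet needs 2·t_tx to clear all hops; remaining 45 packets each add one t_tx.
Total = (2+46-1)·t_tx + 2·t_prop = 47·0.0168571 + 2·120 = 240.8 ms.

240.8 ms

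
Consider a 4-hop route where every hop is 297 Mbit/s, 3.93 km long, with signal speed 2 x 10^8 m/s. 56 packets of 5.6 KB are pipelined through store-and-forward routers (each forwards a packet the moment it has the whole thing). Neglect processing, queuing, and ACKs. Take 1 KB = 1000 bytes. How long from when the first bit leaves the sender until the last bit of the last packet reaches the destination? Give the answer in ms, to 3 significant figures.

8.98 ms

Per-hop transmission t_tx = L/R = 44800/297000000 = 0.150842 ms.
Per-hop propagation t_prop = 3930/200000000 = 0.01965 ms.
Pipeline fill: first packet needs 4·t_tx to clear all hops; remaining 55 packets each add one t_tx.
Total = (4+56-1)·t_tx + 4·t_prop = 59·0.150842 + 4·0.01965 = 8.98 ms.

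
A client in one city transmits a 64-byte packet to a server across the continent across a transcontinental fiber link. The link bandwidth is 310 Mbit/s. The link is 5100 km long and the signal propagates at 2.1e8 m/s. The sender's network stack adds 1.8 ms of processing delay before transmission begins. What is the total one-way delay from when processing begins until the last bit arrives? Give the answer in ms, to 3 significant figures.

26.1 ms

L = 64 × 8 = 512 bits.
Transmission delay = L/R = 512 / 310000000 = 0.00165161 ms.
Propagation delay = d/s = 5100000 m / 210000000 m/s = 24.2857 ms.
Plus processing delay 1.8 ms = 1.8 ms.
Total = 26.1 ms.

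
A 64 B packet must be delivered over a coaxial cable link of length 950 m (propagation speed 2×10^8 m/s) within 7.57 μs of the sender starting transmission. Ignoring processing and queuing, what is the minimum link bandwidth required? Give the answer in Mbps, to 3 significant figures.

L = 512 bits.
Propagation delay = 950 / 200000000 = 4.75 μs.
Transmission budget = 7.57 − 4.75 = 2.82 μs.
R ≥ L / t_tx = 512 bits / 2.82e-06 s = 182 Mbps.

182 Mbps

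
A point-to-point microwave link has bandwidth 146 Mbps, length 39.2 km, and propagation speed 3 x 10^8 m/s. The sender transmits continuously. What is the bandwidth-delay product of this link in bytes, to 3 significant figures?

2380 bytes

Propagation delay = 39200 / 300000000 = 0.000130667 s.
BDP = R × t_prop = 146000000 × 0.000130667 = 19077.3 bits.
In bytes: 19077.3/8 = 2380 bytes.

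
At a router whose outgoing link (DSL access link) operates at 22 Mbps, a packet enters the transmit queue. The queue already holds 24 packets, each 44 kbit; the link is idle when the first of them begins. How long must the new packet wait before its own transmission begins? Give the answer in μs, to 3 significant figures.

Each queued packet: L/R = 44000/22000000 = 2000 μs.
24 queued → 48000 μs.
Queuing delay = 48000 μs.

48000 μs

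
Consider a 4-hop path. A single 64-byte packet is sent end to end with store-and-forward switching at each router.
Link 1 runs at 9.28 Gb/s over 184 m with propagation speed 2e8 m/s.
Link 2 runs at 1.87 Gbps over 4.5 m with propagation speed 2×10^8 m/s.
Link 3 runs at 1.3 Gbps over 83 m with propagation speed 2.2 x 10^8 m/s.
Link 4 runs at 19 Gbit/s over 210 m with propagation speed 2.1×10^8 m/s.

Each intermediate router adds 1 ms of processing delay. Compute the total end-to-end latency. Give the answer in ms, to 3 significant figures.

L = 64 × 8 = 512 bits.
Transmission delays (L/R per hop): 5.51724e-05, 0.000273797, 0.000393846, 2.69474e-05 ms; sum = 0.000749763 ms.
Propagation delays (d/s per hop): 0.00092, 2.25e-05, 0.000377273, 0.001 ms; sum = 0.00231977 ms.
Processing at 3 router(s): 3 × 1 ms = 3 ms.
End-to-end = 3.00 ms.

3.00 ms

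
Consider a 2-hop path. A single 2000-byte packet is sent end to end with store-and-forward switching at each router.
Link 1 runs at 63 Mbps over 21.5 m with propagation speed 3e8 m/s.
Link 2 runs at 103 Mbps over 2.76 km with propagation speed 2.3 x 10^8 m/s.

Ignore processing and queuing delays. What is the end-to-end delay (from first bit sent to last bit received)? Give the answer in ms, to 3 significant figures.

L = 2000 × 8 = 16000 bits.
Transmission delays (L/R per hop): 0.253968, 0.15534 ms; sum = 0.409308 ms.
Propagation delays (d/s per hop): 7.16667e-05, 0.012 ms; sum = 0.0120717 ms.
End-to-end = 0.421 ms.

0.421 ms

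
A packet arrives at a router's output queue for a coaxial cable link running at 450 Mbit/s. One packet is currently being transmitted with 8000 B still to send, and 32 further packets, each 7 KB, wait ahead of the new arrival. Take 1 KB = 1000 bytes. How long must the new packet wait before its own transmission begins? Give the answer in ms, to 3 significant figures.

4.12 ms

Each queued packet: L/R = 56000/450000000 = 0.124444 ms.
32 queued → 3.98222 ms.
Plus remaining 64000 bits of current packet: 0.142222 ms.
Queuing delay = 4.12 ms.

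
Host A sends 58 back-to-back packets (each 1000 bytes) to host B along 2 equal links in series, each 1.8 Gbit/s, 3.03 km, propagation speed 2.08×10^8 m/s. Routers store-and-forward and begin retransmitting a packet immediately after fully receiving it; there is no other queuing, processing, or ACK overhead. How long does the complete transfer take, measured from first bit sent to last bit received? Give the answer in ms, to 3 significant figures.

Per-hop transmission t_tx = L/R = 8000/1800000000 = 0.00444444 ms.
Per-hop propagation t_prop = 3030/208000000 = 0.0145673 ms.
Pipeline fill: first packet needs 2·t_tx to clear all hops; remaining 57 packets each add one t_tx.
Total = (2+58-1)·t_tx + 2·t_prop = 59·0.00444444 + 2·0.0145673 = 0.291 ms.

0.291 ms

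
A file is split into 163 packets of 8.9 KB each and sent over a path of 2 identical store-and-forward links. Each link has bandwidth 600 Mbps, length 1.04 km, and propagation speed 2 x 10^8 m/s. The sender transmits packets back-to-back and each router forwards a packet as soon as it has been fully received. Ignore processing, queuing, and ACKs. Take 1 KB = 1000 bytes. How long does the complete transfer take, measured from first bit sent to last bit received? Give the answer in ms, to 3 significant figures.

19.5 ms

Per-hop transmission t_tx = L/R = 71200/600000000 = 0.118667 ms.
Per-hop propagation t_prop = 1040/200000000 = 0.0052 ms.
Pipeline fill: first packet needs 2·t_tx to clear all hops; remaining 162 packets each add one t_tx.
Total = (2+163-1)·t_tx + 2·t_prop = 164·0.118667 + 2·0.0052 = 19.5 ms.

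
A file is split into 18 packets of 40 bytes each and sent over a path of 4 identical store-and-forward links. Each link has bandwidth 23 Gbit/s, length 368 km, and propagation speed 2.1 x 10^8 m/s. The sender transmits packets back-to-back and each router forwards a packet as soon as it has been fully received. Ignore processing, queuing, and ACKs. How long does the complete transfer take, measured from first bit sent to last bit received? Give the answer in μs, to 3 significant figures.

7010 μs

Per-hop transmission t_tx = L/R = 320/23000000000 = 0.013913 μs.
Per-hop propagation t_prop = 368000/210000000 = 1752.38 μs.
Pipeline fill: first packet needs 4·t_tx to clear all hops; remaining 17 packets each add one t_tx.
Total = (4+18-1)·t_tx + 4·t_prop = 21·0.013913 + 4·1752.38 = 7010 μs.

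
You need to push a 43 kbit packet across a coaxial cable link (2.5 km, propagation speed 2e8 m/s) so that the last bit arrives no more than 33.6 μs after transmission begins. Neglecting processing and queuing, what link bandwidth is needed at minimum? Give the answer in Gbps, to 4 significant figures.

Propagation delay = 2500 / 200000000 = 12.5 μs.
Transmission budget = 33.6 − 12.5 = 21.1 μs.
R ≥ L / t_tx = 43000 bits / 2.11e-05 s = 2.038 Gbps.

2.038 Gbps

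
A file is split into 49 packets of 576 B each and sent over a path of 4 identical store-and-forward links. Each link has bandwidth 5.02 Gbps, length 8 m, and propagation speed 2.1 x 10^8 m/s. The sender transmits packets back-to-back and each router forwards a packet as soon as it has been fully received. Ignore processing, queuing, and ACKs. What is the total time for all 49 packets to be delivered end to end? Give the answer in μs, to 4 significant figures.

47.88 μs

Per-hop transmission t_tx = L/R = 4608/5020000000 = 0.917928 μs.
Per-hop propagation t_prop = 8/210000000 = 0.0380952 μs.
Pipeline fill: first packet needs 4·t_tx to clear all hops; remaining 48 packets each add one t_tx.
Total = (4+49-1)·t_tx + 4·t_prop = 52·0.917928 + 4·0.0380952 = 47.88 μs.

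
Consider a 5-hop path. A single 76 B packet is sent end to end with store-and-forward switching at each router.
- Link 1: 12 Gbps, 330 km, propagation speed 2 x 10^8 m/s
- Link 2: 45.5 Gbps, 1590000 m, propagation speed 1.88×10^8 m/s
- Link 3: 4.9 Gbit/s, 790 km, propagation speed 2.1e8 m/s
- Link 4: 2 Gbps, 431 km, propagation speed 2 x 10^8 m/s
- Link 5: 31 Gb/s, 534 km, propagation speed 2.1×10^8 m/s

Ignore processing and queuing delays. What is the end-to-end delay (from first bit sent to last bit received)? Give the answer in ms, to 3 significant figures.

18.6 ms

L = 76 × 8 = 608 bits.
Transmission delays (L/R per hop): 5.06667e-05, 1.33626e-05, 0.000124082, 0.000304, 1.96129e-05 ms; sum = 0.000511724 ms.
Propagation delays (d/s per hop): 1.65, 8.45745, 3.7619, 2.155, 2.54286 ms; sum = 18.5672 ms.
End-to-end = 18.6 ms.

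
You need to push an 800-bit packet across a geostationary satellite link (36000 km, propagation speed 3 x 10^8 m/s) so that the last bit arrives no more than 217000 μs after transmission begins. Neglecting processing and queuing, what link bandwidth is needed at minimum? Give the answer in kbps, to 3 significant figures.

Propagation delay = 36000000 / 300000000 = 120000 μs.
Transmission budget = 217000 − 120000 = 97000 μs.
R ≥ L / t_tx = 800 bits / 0.097 s = 8.25 kbps.

8.25 kbps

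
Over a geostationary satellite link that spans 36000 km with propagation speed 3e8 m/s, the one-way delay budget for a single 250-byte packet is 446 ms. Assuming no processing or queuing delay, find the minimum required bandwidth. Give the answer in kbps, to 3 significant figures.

6.13 kbps

L = 2000 bits.
Propagation delay = 36000000 / 300000000 = 120 ms.
Transmission budget = 446 − 120 = 326 ms.
R ≥ L / t_tx = 2000 bits / 0.326 s = 6.13 kbps.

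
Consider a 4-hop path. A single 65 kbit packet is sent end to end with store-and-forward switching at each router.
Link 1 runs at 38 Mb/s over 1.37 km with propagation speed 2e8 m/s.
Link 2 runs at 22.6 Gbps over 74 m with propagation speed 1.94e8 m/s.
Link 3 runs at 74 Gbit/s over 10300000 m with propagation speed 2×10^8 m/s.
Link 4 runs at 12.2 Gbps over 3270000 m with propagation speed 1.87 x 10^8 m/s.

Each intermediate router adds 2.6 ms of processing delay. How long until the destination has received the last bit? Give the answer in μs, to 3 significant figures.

L = 65000 bits.
Transmission delays (L/R per hop): 1710.53, 2.87611, 0.878378, 5.32787 μs; sum = 1719.61 μs.
Propagation delays (d/s per hop): 6.85, 0.381443, 51500, 17486.6 μs; sum = 68993.9 μs.
Processing at 3 router(s): 3 × 2.6 ms = 7800 μs.
End-to-end = 78500 μs.

78500 μs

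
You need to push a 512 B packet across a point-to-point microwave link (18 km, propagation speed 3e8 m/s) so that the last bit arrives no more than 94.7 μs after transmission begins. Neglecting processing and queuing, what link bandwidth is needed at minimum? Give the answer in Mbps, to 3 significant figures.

118 Mbps

L = 4096 bits.
Propagation delay = 18000 / 300000000 = 60 μs.
Transmission budget = 94.7 − 60 = 34.7 μs.
R ≥ L / t_tx = 4096 bits / 3.47e-05 s = 118 Mbps.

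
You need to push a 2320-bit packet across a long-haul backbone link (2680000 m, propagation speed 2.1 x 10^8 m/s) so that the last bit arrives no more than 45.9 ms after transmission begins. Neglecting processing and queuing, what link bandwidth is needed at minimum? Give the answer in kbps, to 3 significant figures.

Propagation delay = 2680000 / 210000000 = 12.7619 ms.
Transmission budget = 45.9 − 12.7619 = 33.1381 ms.
R ≥ L / t_tx = 2320 bits / 0.0331381 s = 70.0 kbps.

70.0 kbps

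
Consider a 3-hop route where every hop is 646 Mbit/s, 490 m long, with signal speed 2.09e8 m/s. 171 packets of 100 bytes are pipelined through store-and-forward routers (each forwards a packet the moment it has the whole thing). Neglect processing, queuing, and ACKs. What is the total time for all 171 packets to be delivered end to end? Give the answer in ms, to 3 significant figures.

0.221 ms

Per-hop transmission t_tx = L/R = 800/646000000 = 0.00123839 ms.
Per-hop propagation t_prop = 490/209000000 = 0.0023445 ms.
Pipeline fill: first packet needs 3·t_tx to clear all hops; remaining 170 packets each add one t_tx.
Total = (3+171-1)·t_tx + 3·t_prop = 173·0.00123839 + 3·0.0023445 = 0.221 ms.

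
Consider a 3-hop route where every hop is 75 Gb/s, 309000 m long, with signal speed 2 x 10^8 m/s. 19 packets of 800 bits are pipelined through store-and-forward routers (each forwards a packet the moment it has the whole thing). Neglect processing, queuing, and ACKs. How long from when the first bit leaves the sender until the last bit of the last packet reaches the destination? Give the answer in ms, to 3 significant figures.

Per-hop transmission t_tx = L/R = 800/75000000000 = 1.06667e-05 ms.
Per-hop propagation t_prop = 309000/200000000 = 1.545 ms.
Pipeline fill: first packet needs 3·t_tx to clear all hops; remaining 18 packets each add one t_tx.
Total = (3+19-1)·t_tx + 3·t_prop = 21·1.06667e-05 + 3·1.545 = 4.64 ms.

4.64 ms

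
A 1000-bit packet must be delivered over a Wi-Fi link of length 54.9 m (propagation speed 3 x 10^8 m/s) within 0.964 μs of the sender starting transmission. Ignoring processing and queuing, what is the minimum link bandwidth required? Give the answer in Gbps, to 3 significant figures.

1.28 Gbps

Propagation delay = 54.9 / 300000000 = 0.183 μs.
Transmission budget = 0.964 − 0.183 = 0.781 μs.
R ≥ L / t_tx = 1000 bits / 7.81e-07 s = 1.28 Gbps.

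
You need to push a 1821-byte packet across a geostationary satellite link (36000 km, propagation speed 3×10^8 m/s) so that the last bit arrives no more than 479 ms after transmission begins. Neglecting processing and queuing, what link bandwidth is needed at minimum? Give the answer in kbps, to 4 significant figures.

40.58 kbps

L = 14568 bits.
Propagation delay = 36000000 / 300000000 = 120 ms.
Transmission budget = 479 − 120 = 359 ms.
R ≥ L / t_tx = 14568 bits / 0.359 s = 40.58 kbps.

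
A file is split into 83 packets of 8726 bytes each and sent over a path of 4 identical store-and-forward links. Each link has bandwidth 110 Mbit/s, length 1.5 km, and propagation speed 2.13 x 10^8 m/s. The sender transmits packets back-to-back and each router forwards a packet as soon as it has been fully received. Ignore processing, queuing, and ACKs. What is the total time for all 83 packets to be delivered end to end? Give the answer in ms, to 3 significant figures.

Per-hop transmission t_tx = L/R = 69808/110000000 = 0.634618 ms.
Per-hop propagation t_prop = 1500/213000000 = 0.00704225 ms.
Pipeline fill: first packet needs 4·t_tx to clear all hops; remaining 82 packets each add one t_tx.
Total = (4+83-1)·t_tx + 4·t_prop = 86·0.634618 + 4·0.00704225 = 54.6 ms.

54.6 ms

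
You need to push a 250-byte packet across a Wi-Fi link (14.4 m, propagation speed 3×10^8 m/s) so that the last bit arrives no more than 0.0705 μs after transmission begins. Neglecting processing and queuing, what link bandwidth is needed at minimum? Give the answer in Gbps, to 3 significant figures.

L = 2000 bits.
Propagation delay = 14.4 / 300000000 = 0.048 μs.
Transmission budget = 0.0705 − 0.048 = 0.0225 μs.
R ≥ L / t_tx = 2000 bits / 2.25e-08 s = 88.9 Gbps.

88.9 Gbps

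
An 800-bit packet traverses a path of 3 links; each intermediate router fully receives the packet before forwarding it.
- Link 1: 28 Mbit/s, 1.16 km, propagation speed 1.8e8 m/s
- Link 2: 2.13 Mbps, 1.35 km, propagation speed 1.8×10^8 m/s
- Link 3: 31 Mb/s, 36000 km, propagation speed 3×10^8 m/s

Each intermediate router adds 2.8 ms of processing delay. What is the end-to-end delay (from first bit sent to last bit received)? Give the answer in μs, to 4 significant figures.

126000 μs

Transmission delays (L/R per hop): 28.5714, 375.587, 25.8065 μs; sum = 429.965 μs.
Propagation delays (d/s per hop): 6.44444, 7.5, 120000 μs; sum = 120014 μs.
Processing at 2 router(s): 2 × 2.8 ms = 5600 μs.
End-to-end = 126000 μs.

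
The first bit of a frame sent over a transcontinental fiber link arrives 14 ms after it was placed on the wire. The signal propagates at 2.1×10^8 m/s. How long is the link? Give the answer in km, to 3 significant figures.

d = s × t_prop = 210000000 × 0.014 = 2940 km.

2940 km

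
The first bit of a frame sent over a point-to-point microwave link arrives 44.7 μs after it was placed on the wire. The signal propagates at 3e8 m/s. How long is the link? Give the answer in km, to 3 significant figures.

d = s × t_prop = 300000000 × 4.47e-05 = 13.4 km.

13.4 km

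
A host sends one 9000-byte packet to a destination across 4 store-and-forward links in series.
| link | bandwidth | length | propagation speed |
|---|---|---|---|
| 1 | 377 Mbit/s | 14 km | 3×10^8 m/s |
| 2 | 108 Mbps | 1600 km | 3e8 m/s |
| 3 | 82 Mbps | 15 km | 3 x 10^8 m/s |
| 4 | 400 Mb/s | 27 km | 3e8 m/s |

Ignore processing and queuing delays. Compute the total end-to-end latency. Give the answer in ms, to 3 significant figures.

L = 9000 × 8 = 72000 bits.
Transmission delays (L/R per hop): 0.190981, 0.666667, 0.878049, 0.18 ms; sum = 1.9157 ms.
Propagation delays (d/s per hop): 0.0466667, 5.33333, 0.05, 0.09 ms; sum = 5.52 ms.
End-to-end = 7.44 ms.

7.44 ms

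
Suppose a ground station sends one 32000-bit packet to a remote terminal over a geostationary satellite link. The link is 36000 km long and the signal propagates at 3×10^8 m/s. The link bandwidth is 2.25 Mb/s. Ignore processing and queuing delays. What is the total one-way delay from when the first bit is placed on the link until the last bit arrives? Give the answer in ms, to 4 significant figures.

134.2 ms

Transmission delay = L/R = 32000 / 2250000 = 14.2222 ms.
Propagation delay = d/s = 36000000 m / 300000000 m/s = 120 ms.
Total = 134.2 ms.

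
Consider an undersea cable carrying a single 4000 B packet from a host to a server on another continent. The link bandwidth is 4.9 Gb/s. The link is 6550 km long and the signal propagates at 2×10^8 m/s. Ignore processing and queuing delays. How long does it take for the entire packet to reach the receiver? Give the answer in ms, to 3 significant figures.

32.8 ms

L = 4000 × 8 = 32000 bits.
Transmission delay = L/R = 32000 / 4900000000 = 0.00653061 ms.
Propagation delay = d/s = 6550000 m / 200000000 m/s = 32.75 ms.
Total = 32.8 ms.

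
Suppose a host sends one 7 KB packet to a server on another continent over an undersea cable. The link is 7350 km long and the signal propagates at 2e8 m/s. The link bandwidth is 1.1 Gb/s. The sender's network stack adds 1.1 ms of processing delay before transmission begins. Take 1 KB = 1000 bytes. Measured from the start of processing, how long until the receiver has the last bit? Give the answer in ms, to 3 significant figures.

37.9 ms

L = 56000 bits.
Transmission delay = L/R = 56000 / 1100000000 = 0.0509091 ms.
Propagation delay = d/s = 7350000 m / 200000000 m/s = 36.75 ms.
Plus processing delay 1.1 ms = 1.1 ms.
Total = 37.9 ms.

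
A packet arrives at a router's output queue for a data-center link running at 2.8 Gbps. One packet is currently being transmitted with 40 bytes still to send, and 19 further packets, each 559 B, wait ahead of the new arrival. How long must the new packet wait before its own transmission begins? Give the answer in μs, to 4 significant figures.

30.46 μs

Each queued packet: L/R = 4472/2800000000 = 1.59714 μs.
19 queued → 30.3457 μs.
Plus remaining 320 bits of current packet: 0.114286 μs.
Queuing delay = 30.46 μs.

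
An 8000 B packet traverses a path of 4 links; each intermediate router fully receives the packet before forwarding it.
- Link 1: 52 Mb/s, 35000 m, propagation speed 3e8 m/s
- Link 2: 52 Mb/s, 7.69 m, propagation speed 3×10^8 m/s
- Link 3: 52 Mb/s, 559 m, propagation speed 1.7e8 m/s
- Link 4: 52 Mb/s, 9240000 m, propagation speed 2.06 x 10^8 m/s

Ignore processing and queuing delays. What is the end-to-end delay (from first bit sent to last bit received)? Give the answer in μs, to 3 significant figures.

49900 μs

L = 8000 × 8 = 64000 bits.
Transmission delay per hop = L/R = 64000/52000000 = 1230.77 μs; 4 hops → 4923.08 μs.
Propagation delays (d/s per hop): 116.667, 0.0256333, 3.28824, 44854.4 μs; sum = 44974.3 μs.
End-to-end = 49900 μs.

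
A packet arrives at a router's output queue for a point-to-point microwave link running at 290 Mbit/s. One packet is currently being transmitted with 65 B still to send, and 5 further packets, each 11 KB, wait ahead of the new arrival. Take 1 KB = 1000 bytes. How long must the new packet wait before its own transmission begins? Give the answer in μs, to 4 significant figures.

Each queued packet: L/R = 88000/290000000 = 303.448 μs.
5 queued → 1517.24 μs.
Plus remaining 520 bits of current packet: 1.7931 μs.
Queuing delay = 1519 μs.

1519 μs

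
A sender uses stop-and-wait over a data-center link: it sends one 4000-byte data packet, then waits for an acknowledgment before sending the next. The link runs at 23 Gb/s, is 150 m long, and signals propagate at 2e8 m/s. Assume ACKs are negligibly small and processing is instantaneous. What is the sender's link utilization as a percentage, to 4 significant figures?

t_tx = L/R = 32000/23000000000 = 1.3913e-06 s.
t_prop = 150/200000000 = 7.5e-07 s; RTT = 1.5e-06 s.
Cycle = t_tx + RTT = 2.8913e-06 s.
Utilization = t_tx / cycle = 1.3913e-06/2.8913e-06 = 48.12 %.

48.12 %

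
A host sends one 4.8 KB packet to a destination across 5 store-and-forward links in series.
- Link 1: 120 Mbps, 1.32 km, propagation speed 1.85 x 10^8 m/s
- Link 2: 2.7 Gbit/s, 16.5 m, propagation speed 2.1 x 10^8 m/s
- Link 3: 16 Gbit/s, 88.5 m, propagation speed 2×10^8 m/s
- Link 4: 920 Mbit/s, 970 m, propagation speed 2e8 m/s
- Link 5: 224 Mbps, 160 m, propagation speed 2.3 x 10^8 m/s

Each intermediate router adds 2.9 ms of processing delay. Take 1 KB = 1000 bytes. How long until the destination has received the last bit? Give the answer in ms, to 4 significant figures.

12.16 ms

L = 38400 bits.
Transmission delays (L/R per hop): 0.32, 0.0142222, 0.0024, 0.0417391, 0.171429 ms; sum = 0.54979 ms.
Propagation delays (d/s per hop): 0.00713514, 7.85714e-05, 0.0004425, 0.00485, 0.000695652 ms; sum = 0.0132019 ms.
Processing at 4 router(s): 4 × 2.9 ms = 11.6 ms.
End-to-end = 12.16 ms.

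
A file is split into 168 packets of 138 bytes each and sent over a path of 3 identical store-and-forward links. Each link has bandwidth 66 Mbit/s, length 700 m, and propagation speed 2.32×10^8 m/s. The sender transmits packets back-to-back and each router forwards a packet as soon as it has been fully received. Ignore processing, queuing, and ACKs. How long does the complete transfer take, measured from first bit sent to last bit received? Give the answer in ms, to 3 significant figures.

Per-hop transmission t_tx = L/R = 1104/66000000 = 0.0167273 ms.
Per-hop propagation t_prop = 700/2.32e+08 = 0.00301724 ms.
Pipeline fill: first packet needs 3·t_tx to clear all hops; remaining 167 packets each add one t_tx.
Total = (3+168-1)·t_tx + 3·t_prop = 170·0.0167273 + 3·0.00301724 = 2.85 ms.

2.85 ms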